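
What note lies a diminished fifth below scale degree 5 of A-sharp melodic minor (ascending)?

A##

Scale degree 5 of A# melodic minor (ascending) is E#.
A diminished fifth (6 semitones) below E# lands on the letter A, giving A##.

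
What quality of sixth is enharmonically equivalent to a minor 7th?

A minor seventh spans 10 semitones.
A sixth spanning 10 semitones is augmented (the major sixth is 9).

augmented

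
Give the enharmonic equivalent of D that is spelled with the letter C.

C##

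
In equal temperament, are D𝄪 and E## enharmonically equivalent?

Two spellings are enharmonically equivalent only if they share a pitch class.
Here D## → 4, E## → 6; 4 ≠ 6, so they are not.

No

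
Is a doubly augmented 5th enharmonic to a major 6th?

A doubly augmented fifth spans 9 semitones; a major sixth spans 9.
They are enharmonically equivalent.

Yes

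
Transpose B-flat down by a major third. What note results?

A third below B lands on the letter G.
A major third spans 4 semitones, so Bb moves to pitch class 6. On the letter G that is Gb.

Gb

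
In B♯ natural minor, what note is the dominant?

Degree 5 takes the letter 4 steps above B, which is F.
In natural minor, degree 5 sits 7 semitones above the tonic. B# + 7 semitones is pitch class 7, spelled on F as F##.

F##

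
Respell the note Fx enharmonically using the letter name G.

F## is pitch class 7. The letter G alone is pitch class 7.
Pitch class 7 on G needs no accidental: G.

G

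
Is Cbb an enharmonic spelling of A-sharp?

Cbb = pitch class 10 and A# = pitch class 10 — the same pitch class, so they are enharmonic equivalents.

Yes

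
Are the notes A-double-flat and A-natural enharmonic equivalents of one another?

No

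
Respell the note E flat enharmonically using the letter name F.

Eb is pitch class 3. The letter F alone is pitch class 5.
To reach pitch class 3 from F requires an offset of -2 semitones, i.e. double flat: Fbb.

Fbb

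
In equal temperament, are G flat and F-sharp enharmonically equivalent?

Gb = pitch class 6 and F# = pitch class 6 — the same pitch class, so they are enharmonic equivalents.

Yes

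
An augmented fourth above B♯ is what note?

B up a perfect fourth is E, so the target letter is E.
From B#, an augmented fourth is 6 semitones up: E##.

E##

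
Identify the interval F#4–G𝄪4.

The letter names run F→G, a span of 1 letter step, so the interval is some kind of second.
F# to G## is 3 semitones. A major second is 2, so 3 makes it augmented.

augmented second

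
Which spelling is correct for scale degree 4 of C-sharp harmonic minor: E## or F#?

F#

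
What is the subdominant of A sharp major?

The A# major scale runs A# B# C## D# E# F## G##.
Degree 4 is D#.

D#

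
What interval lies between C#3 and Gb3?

Counting letters C–D–E–F–G gives a fifth.
C#→Gb = 5 semitones, 2 narrower than the perfect fifth (7), so doubly diminished.

doubly diminished fifth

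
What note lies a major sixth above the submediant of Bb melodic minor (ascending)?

The submediant of Bb melodic minor (ascending) is G.
A major sixth (9 semitones) above G lands on the letter E, giving E.

E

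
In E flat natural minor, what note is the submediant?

The Eb natural minor scale runs Eb F Gb Ab Bb Cb Db.
Degree 6 is Cb.

Cb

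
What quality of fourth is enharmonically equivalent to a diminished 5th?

augmented

A diminished fifth spans 6 semitones.
A fourth spanning 6 semitones is augmented (the perfect fourth is 5).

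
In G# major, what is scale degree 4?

C#

The G# major scale runs G# A# B# C# D# E# F##.
Degree 4 is C#.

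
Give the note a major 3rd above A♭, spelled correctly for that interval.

A up a major third is C#, so the target letter is C.
From Ab, a major third is 4 semitones up: C.

C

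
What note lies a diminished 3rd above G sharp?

A third above G lands on the letter B.
A diminished third spans 2 semitones, so G# moves to pitch class 10. On the letter B that is Bb.

Bb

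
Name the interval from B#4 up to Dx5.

major third

Counting letters B–C–D gives a third.
B#→D## = 4 semitones, exactly the major third.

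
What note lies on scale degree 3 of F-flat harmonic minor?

Abb

Degree 3 takes the letter 2 steps above F, which is A.
In harmonic minor, degree 3 sits 3 semitones above the tonic. Fb + 3 semitones is pitch class 7, spelled on A as Abb.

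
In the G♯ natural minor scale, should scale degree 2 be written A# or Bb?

Each scale degree takes a distinct letter name. Degree 2 of a scale on G must use the letter A.
A# and Bb are enharmonically the same pitch, but only A# uses the letter A, so it is the correct spelling here.

A#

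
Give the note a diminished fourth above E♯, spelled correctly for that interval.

A fourth above E lands on the letter A.
A diminished fourth spans 4 semitones, so E# moves to pitch class 9. On the letter A that is A.

A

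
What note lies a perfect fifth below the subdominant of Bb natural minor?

Ab

The subdominant of Bb natural minor is Eb.
A perfect fifth (7 semitones) below Eb lands on the letter A, giving Ab.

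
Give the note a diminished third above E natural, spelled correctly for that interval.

Gb

E up a major third is G#, so the target letter is G.
From E, a diminished third is 2 semitones up: Gb.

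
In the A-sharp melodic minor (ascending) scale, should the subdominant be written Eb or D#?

Each scale degree takes a distinct letter name. Degree 4 of a scale on A must use the letter D.
D# and Eb are enharmonically the same pitch, but only D# uses the letter D, so it is the correct spelling here.

D#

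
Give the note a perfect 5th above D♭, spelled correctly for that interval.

D up a perfect fifth is A, so the target letter is A.
From Db, a perfect fifth is 7 semitones up: Ab.

Ab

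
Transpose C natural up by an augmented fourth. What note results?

F#

A fourth above C lands on the letter F.
An augmented fourth spans 6 semitones, so C moves to pitch class 6. On the letter F that is F#.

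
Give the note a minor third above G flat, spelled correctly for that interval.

Bbb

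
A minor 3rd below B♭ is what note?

G

B down a major third is G, so the target letter is G.
From Bb, a minor third is 3 semitones down: G.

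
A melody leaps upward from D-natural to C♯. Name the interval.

The letter names run D→C, a span of 6 letter steps, so the interval is some kind of seventh.
D to C# is 11 semitones. A major seventh is 11, so 11 makes it major.

major seventh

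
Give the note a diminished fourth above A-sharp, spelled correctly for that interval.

D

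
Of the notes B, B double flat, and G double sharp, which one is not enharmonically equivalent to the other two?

B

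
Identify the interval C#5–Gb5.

doubly diminished fifth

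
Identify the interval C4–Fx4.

Counting letters C–D–E–F gives a fourth.
C→F## = 7 semitones, 2 wider than the perfect fourth (5), so doubly augmented.

doubly augmented fourth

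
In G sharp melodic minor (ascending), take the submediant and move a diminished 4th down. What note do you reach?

The submediant of G# melodic minor (ascending) is E#.
A diminished fourth (4 semitones) below E# lands on the letter B, giving B##.

B##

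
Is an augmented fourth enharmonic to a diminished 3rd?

No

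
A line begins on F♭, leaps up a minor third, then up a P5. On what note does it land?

A minor third up from Fb is Abb (letter A, 3 semitones up).
A perfect fifth up from Abb is Ebb (letter E, 7 semitones up).

Ebb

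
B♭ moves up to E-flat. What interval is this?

The letter names run B→E, a span of 3 letter steps, so the interval is some kind of fourth.
Bb to Eb is 5 semitones. A perfect fourth is 5, so 5 makes it perfect.

perfect fourth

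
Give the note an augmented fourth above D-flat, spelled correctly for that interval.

G

A fourth above D lands on the letter G.
An augmented fourth spans 6 semitones, so Db moves to pitch class 7. On the letter G that is G.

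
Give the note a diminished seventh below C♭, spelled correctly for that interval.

C down a major seventh is Db, so the target letter is D.
From Cb, a diminished seventh is 9 semitones down: D.

D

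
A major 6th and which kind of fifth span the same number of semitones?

doubly augmented

A major sixth spans 9 semitones.
A fifth spanning 9 semitones is doubly augmented (the perfect fifth is 7).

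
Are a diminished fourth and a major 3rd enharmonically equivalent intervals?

Yes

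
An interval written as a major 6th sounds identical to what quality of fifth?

A major sixth spans 9 semitones.
A fifth spanning 9 semitones is doubly augmented (the perfect fifth is 7).

doubly augmented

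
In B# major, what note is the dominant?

Degree 5 takes the letter 4 steps above B, which is F.
In major, degree 5 sits 7 semitones above the tonic. B# + 7 semitones is pitch class 7, spelled on F as F##.

F##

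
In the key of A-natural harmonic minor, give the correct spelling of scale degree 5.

E

Degree 5 takes the letter 4 steps above A, which is E.
In harmonic minor, degree 5 sits 7 semitones above the tonic. A + 7 semitones is pitch class 4, spelled on E as E.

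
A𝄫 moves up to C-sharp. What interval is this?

Counting letters A–B–C gives a third.
Abb→C# = 6 semitones, 2 wider than the major third (4), so doubly augmented.

doubly augmented third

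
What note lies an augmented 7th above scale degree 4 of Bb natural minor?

D#

Scale degree 4 of Bb natural minor is Eb.
An augmented seventh (12 semitones) above Eb lands on the letter D, giving D#.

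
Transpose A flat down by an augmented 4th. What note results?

Ebb

A down a perfect fourth is E, so the target letter is E.
From Ab, an augmented fourth is 6 semitones down: Ebb.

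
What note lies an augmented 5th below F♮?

Bbb

A fifth below F lands on the letter B.
An augmented fifth spans 8 semitones, so F moves to pitch class 9. On the letter B that is Bbb.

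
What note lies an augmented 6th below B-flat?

Dbb

B down a major sixth is D, so the target letter is D.
From Bb, an augmented sixth is 10 semitones down: Dbb.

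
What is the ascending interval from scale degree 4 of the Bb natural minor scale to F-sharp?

Scale degree 4 of Bb natural minor is Eb.
Eb up to F#: letters E→F make it a second; 3 semitones makes it augmented.

augmented second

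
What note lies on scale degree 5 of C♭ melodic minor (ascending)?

Gb

The Cb melodic minor (ascending) scale runs Cb Db Ebb Fb Gb Ab Bb.
Degree 5 is Gb.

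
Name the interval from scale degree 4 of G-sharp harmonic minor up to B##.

Scale degree 4 of G# harmonic minor is C#.
C# up to B##: letters C→B make it a seventh; 12 semitones makes it augmented.

augmented seventh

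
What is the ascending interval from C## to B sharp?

Counting letters C–D–E–F–G–A–B gives a seventh.
C##→B# = 10 semitones, 1 narrower than the major seventh (11), so minor.

minor seventh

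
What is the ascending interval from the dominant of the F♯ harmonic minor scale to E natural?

minor third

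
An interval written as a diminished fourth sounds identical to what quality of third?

major

A diminished fourth spans 4 semitones.
A third spanning 4 semitones is major (the major third is 4).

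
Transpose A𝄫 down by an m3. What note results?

A down a major third is F, so the target letter is F.
From Abb, a minor third is 3 semitones down: Fb.

Fb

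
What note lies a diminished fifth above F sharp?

F up a perfect fifth is C, so the target letter is C.
From F#, a diminished fifth is 6 semitones up: C.

C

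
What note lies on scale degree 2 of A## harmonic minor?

B##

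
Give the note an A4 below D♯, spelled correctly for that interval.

A fourth below D lands on the letter A.
An augmented fourth spans 6 semitones, so D# moves to pitch class 9. On the letter A that is A.

A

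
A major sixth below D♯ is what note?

F#

A sixth below D lands on the letter F.
A major sixth spans 9 semitones, so D# moves to pitch class 6. On the letter F that is F#.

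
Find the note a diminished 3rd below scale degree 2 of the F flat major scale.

E

Scale degree 2 of Fb major is Gb.
A diminished third (2 semitones) below Gb lands on the letter E, giving E.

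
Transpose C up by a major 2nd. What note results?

A second above C lands on the letter D.
A major second spans 2 semitones, so C moves to pitch class 2. On the letter D that is D.

D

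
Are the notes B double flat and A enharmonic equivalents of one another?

Yes

Bbb = pitch class 9 and A = pitch class 9 — the same pitch class, so they are enharmonic equivalents.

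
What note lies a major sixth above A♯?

F##

A up a major sixth is F#, so the target letter is F.
From A#, a major sixth is 9 semitones up: F##.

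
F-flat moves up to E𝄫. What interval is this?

minor seventh

The letter names run F→E, a span of 6 letter steps, so the interval is some kind of seventh.
Fb to Ebb is 10 semitones. A major seventh is 11, so 10 makes it minor.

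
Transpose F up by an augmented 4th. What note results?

B

A fourth above F lands on the letter B.
An augmented fourth spans 6 semitones, so F moves to pitch class 11. On the letter B that is B.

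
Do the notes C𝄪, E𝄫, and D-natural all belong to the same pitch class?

C## is pitch class 2; Ebb is pitch class 2; D is pitch class 2.
All spellings map to pitch class 2, so they are enharmonically equivalent.

Yes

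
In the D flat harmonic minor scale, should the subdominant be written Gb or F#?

Each scale degree takes a distinct letter name. Degree 4 of a scale on D must use the letter G.
Gb and F# are enharmonically the same pitch, but only Gb uses the letter G, so it is the correct spelling here.

Gb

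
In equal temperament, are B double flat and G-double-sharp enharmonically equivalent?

Yes

Bbb = pitch class 9 and G## = pitch class 9 — the same pitch class, so they are enharmonic equivalents.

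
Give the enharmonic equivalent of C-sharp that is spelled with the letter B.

B##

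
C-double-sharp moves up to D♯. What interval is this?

minor second

The letter names run C→D, a span of 1 letter step, so the interval is some kind of second.
C## to D# is 1 semitone. A major second is 2, so 1 makes it minor.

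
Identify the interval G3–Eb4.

The letter names run G→E, a span of 5 letter steps, so the interval is some kind of sixth.
G to Eb is 8 semitones. A major sixth is 9, so 8 makes it minor.

minor sixth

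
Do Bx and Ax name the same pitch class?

Two spellings are enharmonically equivalent only if they share a pitch class.
Here B## → 1, A## → 11; 1 ≠ 11, so they are not.

No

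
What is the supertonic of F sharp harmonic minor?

Degree 2 takes the letter 1 step above F, which is G.
In harmonic minor, degree 2 sits 2 semitones above the tonic. F# + 2 semitones is pitch class 8, spelled on G as G#.

G#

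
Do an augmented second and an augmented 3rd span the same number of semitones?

An augmented second spans 3 semitones; an augmented third spans 5.
The spans differ, so they are not enharmonic equivalents.

No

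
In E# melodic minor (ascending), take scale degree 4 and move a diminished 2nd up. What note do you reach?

Bb

Scale degree 4 of E# melodic minor (ascending) is A#.
A diminished second (0 semitones) above A# lands on the letter B, giving Bb.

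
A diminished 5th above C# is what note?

A fifth above C lands on the letter G.
A diminished fifth spans 6 semitones, so C# moves to pitch class 7. On the letter G that is G.

G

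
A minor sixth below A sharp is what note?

C##

A down a major sixth is C, so the target letter is C.
From A#, a minor sixth is 8 semitones down: C##.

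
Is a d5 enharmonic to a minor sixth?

A diminished fifth spans 6 semitones; a minor sixth spans 8.
The spans differ, so they are not enharmonic equivalents.

No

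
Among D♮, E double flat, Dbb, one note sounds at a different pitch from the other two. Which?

In 12-tone equal temperament, enharmonic equivalents share a pitch class. D is pitch class 2; Ebb is pitch class 2; Dbb is pitch class 0.
D and Ebb share pitch class 2, while Dbb is pitch class 0.

Dbb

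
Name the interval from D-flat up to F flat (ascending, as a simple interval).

minor third

Counting letters D–E–F gives a third.
Db→Fb = 3 semitones, 1 narrower than the major third (4), so minor.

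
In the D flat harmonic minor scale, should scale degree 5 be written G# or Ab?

Each scale degree takes a distinct letter name. Degree 5 of a scale on D must use the letter A.
Ab and G# are enharmonically the same pitch, but only Ab uses the letter A, so it is the correct spelling here.

Ab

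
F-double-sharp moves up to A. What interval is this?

diminished third

The letter names run F→A, a span of 2 letter steps, so the interval is some kind of third.
F## to A is 2 semitones. A major third is 4, so 2 makes it diminished.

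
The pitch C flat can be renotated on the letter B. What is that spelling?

Plain B sits at the same pitch as Cb, so on the letter B the same pitch needs a natural: B.

B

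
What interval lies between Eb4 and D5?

major seventh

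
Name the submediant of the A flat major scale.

F

The Ab major scale runs Ab Bb C Db Eb F G.
Degree 6 is F.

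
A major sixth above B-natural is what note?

G#

A sixth above B lands on the letter G.
A major sixth spans 9 semitones, so B moves to pitch class 8. On the letter G that is G#.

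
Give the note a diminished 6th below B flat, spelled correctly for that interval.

D#

B down a major sixth is D, so the target letter is D.
From Bb, a diminished sixth is 7 semitones down: D#.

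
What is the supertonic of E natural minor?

F#

The E natural minor scale runs E F# G A B C D.
Degree 2 is F#.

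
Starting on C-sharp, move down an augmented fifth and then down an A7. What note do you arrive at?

An augmented fifth down from C# is F (letter F, 8 semitones down).
An augmented seventh down from F is Gbb (letter G, 12 semitones down).

Gbb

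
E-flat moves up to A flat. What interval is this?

perfect fourth

Counting letters E–F–G–A gives a fourth.
Eb→Ab = 5 semitones, exactly the perfect fourth.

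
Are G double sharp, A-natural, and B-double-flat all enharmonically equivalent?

Yes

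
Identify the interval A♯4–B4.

minor second

Counting letters A–B gives a second.
A#→B = 1 semitone, 1 narrower than the major second (2), so minor.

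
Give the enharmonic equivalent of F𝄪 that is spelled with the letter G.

G

F## is pitch class 7. The letter G alone is pitch class 7.
Pitch class 7 on G needs no accidental: G.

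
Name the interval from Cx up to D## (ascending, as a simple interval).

The letter names run C→D, a span of 1 letter step, so the interval is some kind of second.
C## to D## is 2 semitones. A major second is 2, so 2 makes it major.

major second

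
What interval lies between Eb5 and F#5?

Counting letters E–F gives a second.
Eb→F# = 3 semitones, 1 wider than the major second (2), so augmented.

augmented second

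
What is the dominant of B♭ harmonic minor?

F

The Bb harmonic minor scale runs Bb C Db Eb F Gb A.
Degree 5 is F.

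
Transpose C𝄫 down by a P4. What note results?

Gbb

A fourth below C lands on the letter G.
A perfect fourth spans 5 semitones, so Cbb moves to pitch class 5. On the letter G that is Gbb.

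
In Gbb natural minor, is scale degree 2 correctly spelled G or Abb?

Abb

Each scale degree takes a distinct letter name. Degree 2 of a scale on G must use the letter A.
Abb and G are enharmonically the same pitch, but only Abb uses the letter A, so it is the correct spelling here.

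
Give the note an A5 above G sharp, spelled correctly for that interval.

A fifth above G lands on the letter D.
An augmented fifth spans 8 semitones, so G# moves to pitch class 4. On the letter D that is D##.

D##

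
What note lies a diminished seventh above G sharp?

F

G up a major seventh is F#, so the target letter is F.
From G#, a diminished seventh is 9 semitones up: F.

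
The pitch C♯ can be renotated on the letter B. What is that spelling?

Plain B sits 2 semitones below C#, so on the letter B the same pitch needs a double sharp: B##.

B##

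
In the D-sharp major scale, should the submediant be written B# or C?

Each scale degree takes a distinct letter name. Degree 6 of a scale on D must use the letter B.
B# and C are enharmonically the same pitch, but only B# uses the letter B, so it is the correct spelling here.

B#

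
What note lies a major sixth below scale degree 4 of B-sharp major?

Scale degree 4 of B# major is E#.
A major sixth (9 semitones) below E# lands on the letter G, giving G#.

G#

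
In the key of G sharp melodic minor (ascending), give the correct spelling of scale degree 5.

Degree 5 takes the letter 4 steps above G, which is D.
In melodic minor (ascending), degree 5 sits 7 semitones above the tonic. G# + 7 semitones is pitch class 3, spelled on D as D#.

D#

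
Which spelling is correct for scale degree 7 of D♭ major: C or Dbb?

C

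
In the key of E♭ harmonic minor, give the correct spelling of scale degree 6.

The Eb harmonic minor scale runs Eb F Gb Ab Bb Cb D.
Degree 6 is Cb.

Cb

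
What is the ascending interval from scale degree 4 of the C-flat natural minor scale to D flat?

Scale degree 4 of Cb natural minor is Fb.
Fb up to Db: letters F→D make it a sixth; 9 semitones makes it major.

major sixth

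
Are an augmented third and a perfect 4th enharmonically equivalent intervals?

An augmented third spans 5 semitones; a perfect fourth spans 5.
They are enharmonically equivalent.

Yes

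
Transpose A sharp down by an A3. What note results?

F

A third below A lands on the letter F.
An augmented third spans 5 semitones, so A# moves to pitch class 5. On the letter F that is F.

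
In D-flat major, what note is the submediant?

The Db major scale runs Db Eb F Gb Ab Bb C.
Degree 6 is Bb.

Bb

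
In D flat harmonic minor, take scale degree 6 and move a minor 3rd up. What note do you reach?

Dbb

Scale degree 6 of Db harmonic minor is Bbb.
A minor third (3 semitones) above Bbb lands on the letter D, giving Dbb.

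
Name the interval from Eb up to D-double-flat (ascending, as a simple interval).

Counting letters E–F–G–A–B–C–D gives a seventh.
Eb→Dbb = 9 semitones, 2 narrower than the major seventh (11), so diminished.

diminished seventh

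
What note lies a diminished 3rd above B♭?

Dbb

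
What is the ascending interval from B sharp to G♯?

minor sixth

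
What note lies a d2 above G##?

A

A second above G lands on the letter A.
A diminished second spans 0 semitones, so G## moves to pitch class 9. On the letter A that is A.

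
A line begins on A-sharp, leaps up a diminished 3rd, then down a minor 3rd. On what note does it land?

A

A diminished third up from A# is C (letter C, 2 semitones up).
A minor third down from C is A (letter A, 3 semitones down).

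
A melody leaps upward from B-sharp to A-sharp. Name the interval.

minor seventh

The letter names run B→A, a span of 6 letter steps, so the interval is some kind of seventh.
B# to A# is 10 semitones. A major seventh is 11, so 10 makes it minor.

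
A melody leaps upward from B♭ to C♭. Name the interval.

The letter names run B→C, a span of 1 letter step, so the interval is some kind of second.
Bb to Cb is 1 semitone. A major second is 2, so 1 makes it minor.

minor second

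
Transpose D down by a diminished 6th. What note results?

F##

A sixth below D lands on the letter F.
A diminished sixth spans 7 semitones, so D moves to pitch class 7. On the letter F that is F##.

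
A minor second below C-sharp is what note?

A second below C lands on the letter B.
A minor second spans 1 semitone, so C# moves to pitch class 0. On the letter B that is B#.

B#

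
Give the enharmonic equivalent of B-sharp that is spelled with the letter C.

C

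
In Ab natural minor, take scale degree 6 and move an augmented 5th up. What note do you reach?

Scale degree 6 of Ab natural minor is Fb.
An augmented fifth (8 semitones) above Fb lands on the letter C, giving C.

C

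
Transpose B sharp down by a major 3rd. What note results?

G#

B down a major third is G, so the target letter is G.
From B#, a major third is 4 semitones down: G#.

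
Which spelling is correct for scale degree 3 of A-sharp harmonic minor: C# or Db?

Each scale degree takes a distinct letter name. Degree 3 of a scale on A must use the letter C.
C# and Db are enharmonically the same pitch, but only C# uses the letter C, so it is the correct spelling here.

C#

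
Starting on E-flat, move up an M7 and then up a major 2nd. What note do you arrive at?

A major seventh up from Eb is D (letter D, 11 semitones up).
A major second up from D is E (letter E, 2 semitones up).

E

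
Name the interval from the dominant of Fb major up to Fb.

perfect fourth

The dominant of Fb major is Cb.
Cb up to Fb: letters C→F make it a fourth; 5 semitones makes it perfect.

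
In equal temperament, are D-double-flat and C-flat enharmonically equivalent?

No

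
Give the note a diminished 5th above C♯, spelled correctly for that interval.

C up a perfect fifth is G, so the target letter is G.
From C#, a diminished fifth is 6 semitones up: G.

G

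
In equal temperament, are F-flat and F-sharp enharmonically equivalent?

Two spellings are enharmonically equivalent only if they share a pitch class.
Here Fb → 4, F# → 6; 4 ≠ 6, so they are not.

No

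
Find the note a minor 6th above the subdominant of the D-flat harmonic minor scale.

Ebb

The subdominant of Db harmonic minor is Gb.
A minor sixth (8 semitones) above Gb lands on the letter E, giving Ebb.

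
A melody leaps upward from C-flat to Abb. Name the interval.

Counting letters C–D–E–F–G–A gives a sixth.
Cb→Abb = 8 semitones, 1 narrower than the major sixth (9), so minor.

minor sixth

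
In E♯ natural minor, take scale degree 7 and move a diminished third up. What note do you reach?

Scale degree 7 of E# natural minor is D#.
A diminished third (2 semitones) above D# lands on the letter F, giving F.

F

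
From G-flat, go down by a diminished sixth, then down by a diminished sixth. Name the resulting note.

D##

A diminished sixth down from Gb is B (letter B, 7 semitones down).
A diminished sixth down from B is D## (letter D, 7 semitones down).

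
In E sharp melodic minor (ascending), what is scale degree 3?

G#

Degree 3 takes the letter 2 steps above E, which is G.
In melodic minor (ascending), degree 3 sits 3 semitones above the tonic. E# + 3 semitones is pitch class 8, spelled on G as G#.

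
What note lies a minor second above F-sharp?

G

F up a major second is G, so the target letter is G.
From F#, a minor second is 1 semitone up: G.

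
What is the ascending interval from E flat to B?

augmented fifth

The letter names run E→B, a span of 4 letter steps, so the interval is some kind of fifth.
Eb to B is 8 semitones. A perfect fifth is 7, so 8 makes it augmented.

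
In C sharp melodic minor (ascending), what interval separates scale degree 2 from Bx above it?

augmented sixth

Scale degree 2 of C# melodic minor (ascending) is D#.
D# up to B##: letters D→B make it a sixth; 10 semitones makes it augmented.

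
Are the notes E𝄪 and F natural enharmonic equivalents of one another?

No

Two spellings are enharmonically equivalent only if they share a pitch class.
Here E## → 6, F → 5; 5 ≠ 6, so they are not.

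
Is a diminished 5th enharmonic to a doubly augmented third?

Yes

A diminished fifth spans 6 semitones; a doubly augmented third spans 6.
They are enharmonically equivalent.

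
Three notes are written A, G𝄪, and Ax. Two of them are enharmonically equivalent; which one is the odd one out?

In 12-tone equal temperament, enharmonic equivalents share a pitch class. A is pitch class 9; G## is pitch class 9; A## is pitch class 11.
A and G## share pitch class 9, while A## is pitch class 11.

A##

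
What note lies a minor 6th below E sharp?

A sixth below E lands on the letter G.
A minor sixth spans 8 semitones, so E# moves to pitch class 9. On the letter G that is G##.

G##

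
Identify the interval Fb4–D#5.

doubly augmented sixth

The letter names run F→D, a span of 5 letter steps, so the interval is some kind of sixth.
Fb to D# is 11 semitones. A major sixth is 9, so 11 makes it doubly augmented.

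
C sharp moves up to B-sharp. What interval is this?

The letter names run C→B, a span of 6 letter steps, so the interval is some kind of seventh.
C# to B# is 11 semitones. A major seventh is 11, so 11 makes it major.

major seventh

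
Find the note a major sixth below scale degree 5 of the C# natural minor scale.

B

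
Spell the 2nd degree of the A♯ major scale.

Degree 2 takes the letter 1 step above A, which is B.
In major, degree 2 sits 2 semitones above the tonic. A# + 2 semitones is pitch class 0, spelled on B as B#.

B#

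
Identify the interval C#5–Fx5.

The letter names run C→F, a span of 3 letter steps, so the interval is some kind of fourth.
C# to F## is 6 semitones. A perfect fourth is 5, so 6 makes it augmented.

augmented fourth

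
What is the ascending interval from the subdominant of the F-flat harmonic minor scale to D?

augmented third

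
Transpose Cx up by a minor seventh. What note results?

C up a major seventh is B, so the target letter is B.
From C##, a minor seventh is 10 semitones up: B#.

B#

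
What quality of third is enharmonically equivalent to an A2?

An augmented second spans 3 semitones.
A third spanning 3 semitones is minor (the major third is 4).

minor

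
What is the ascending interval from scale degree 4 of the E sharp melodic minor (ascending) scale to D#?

perfect fourth

Scale degree 4 of E# melodic minor (ascending) is A#.
A# up to D#: letters A→D make it a fourth; 5 semitones makes it perfect.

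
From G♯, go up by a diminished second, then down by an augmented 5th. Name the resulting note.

Dbb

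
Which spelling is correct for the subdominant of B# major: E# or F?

Each scale degree takes a distinct letter name. Degree 4 of a scale on B must use the letter E.
E# and F are enharmonically the same pitch, but only E# uses the letter E, so it is the correct spelling here.

E#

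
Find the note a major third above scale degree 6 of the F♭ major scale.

Scale degree 6 of Fb major is Db.
A major third (4 semitones) above Db lands on the letter F, giving F.

F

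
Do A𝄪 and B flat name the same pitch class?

Two spellings are enharmonically equivalent only if they share a pitch class.
Here A## → 11, Bb → 10; 10 ≠ 11, so they are not.

No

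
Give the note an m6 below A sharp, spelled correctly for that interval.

C##

A down a major sixth is C, so the target letter is C.
From A#, a minor sixth is 8 semitones down: C##.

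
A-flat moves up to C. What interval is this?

major third

Counting letters A–B–C gives a third.
Ab→C = 4 semitones, exactly the major third.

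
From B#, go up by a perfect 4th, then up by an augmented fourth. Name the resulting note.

A perfect fourth up from B# is E# (letter E, 5 semitones up).
An augmented fourth up from E# is A## (letter A, 6 semitones up).

A##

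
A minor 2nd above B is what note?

A second above B lands on the letter C.
A minor second spans 1 semitone, so B moves to pitch class 0. On the letter C that is C.

C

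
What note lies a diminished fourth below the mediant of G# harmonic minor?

F##

The mediant of G# harmonic minor is B.
A diminished fourth (4 semitones) below B lands on the letter F, giving F##.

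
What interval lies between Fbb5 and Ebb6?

major seventh

The letter names run F→E, a span of 6 letter steps, so the interval is some kind of seventh.
Fbb to Ebb is 11 semitones. A major seventh is 11, so 11 makes it major.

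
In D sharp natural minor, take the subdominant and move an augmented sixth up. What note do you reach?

E##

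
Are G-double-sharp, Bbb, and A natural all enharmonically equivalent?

Yes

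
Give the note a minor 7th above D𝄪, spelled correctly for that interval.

D up a major seventh is C#, so the target letter is C.
From D##, a minor seventh is 10 semitones up: C##.

C##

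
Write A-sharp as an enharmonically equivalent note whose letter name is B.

A# is pitch class 10. The letter B alone is pitch class 11.
To reach pitch class 10 from B requires an offset of -1 semitone, i.e. flat: Bb.

Bb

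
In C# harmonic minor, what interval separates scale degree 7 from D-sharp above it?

minor third

Scale degree 7 of C# harmonic minor is B#.
B# up to D#: letters B→D make it a third; 3 semitones makes it minor.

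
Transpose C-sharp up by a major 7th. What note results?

B#

A seventh above C lands on the letter B.
A major seventh spans 11 semitones, so C# moves to pitch class 0. On the letter B that is B#.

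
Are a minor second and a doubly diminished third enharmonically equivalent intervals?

Yes

A minor second spans 1 semitone; a doubly diminished third spans 1.
They are enharmonically equivalent.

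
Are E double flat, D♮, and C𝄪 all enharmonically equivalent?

Yes

Ebb = pitch class 2 and D = pitch class 2 and C## = pitch class 2 — the same pitch class, so they are enharmonic equivalents.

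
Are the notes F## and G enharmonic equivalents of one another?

F## = pitch class 7 and G = pitch class 7 — the same pitch class, so they are enharmonic equivalents.

Yes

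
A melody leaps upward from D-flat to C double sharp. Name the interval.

The letter names run D→C, a span of 6 letter steps, so the interval is some kind of seventh.
Db to C## is 13 semitones. A major seventh is 11, so 13 makes it doubly augmented.

doubly augmented seventh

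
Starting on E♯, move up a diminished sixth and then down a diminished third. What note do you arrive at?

A diminished sixth up from E# is C (letter C, 7 semitones up).
A diminished third down from C is A# (letter A, 2 semitones down).

A#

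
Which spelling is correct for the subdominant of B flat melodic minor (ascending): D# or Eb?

Each scale degree takes a distinct letter name. Degree 4 of a scale on B must use the letter E.
Eb and D# are enharmonically the same pitch, but only Eb uses the letter E, so it is the correct spelling here.

Eb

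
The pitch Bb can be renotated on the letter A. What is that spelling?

A#

Plain A sits 1 semitone below Bb, so on the letter A the same pitch needs a sharp: A#.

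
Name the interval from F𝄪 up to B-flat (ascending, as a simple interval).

doubly diminished fourth

Counting letters F–G–A–B gives a fourth.
F##→Bb = 3 semitones, 2 narrower than the perfect fourth (5), so doubly diminished.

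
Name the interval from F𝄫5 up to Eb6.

augmented seventh

Counting letters F–G–A–B–C–D–E gives a seventh.
Fbb→Eb = 12 semitones, 1 wider than the major seventh (11), so augmented.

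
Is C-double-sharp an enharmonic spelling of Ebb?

C## is pitch class 2; Ebb is pitch class 2.
All spellings map to pitch class 2, so they are enharmonically equivalent.

Yes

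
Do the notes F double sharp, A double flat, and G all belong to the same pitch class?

F## = pitch class 7 and Abb = pitch class 7 and G = pitch class 7 — the same pitch class, so they are enharmonic equivalents.

Yes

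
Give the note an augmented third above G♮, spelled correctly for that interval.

B#

A third above G lands on the letter B.
An augmented third spans 5 semitones, so G moves to pitch class 0. On the letter B that is B#.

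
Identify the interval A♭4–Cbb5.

The letter names run A→C, a span of 2 letter steps, so the interval is some kind of third.
Ab to Cbb is 2 semitones. A major third is 4, so 2 makes it diminished.

diminished third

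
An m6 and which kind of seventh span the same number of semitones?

doubly diminished

A minor sixth spans 8 semitones.
A seventh spanning 8 semitones is doubly diminished (the major seventh is 11).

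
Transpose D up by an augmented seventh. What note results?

D up a major seventh is C#, so the target letter is C.
From D, an augmented seventh is 12 semitones up: C##.

C##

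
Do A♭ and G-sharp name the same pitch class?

Yes

Ab = pitch class 8 and G# = pitch class 8 — the same pitch class, so they are enharmonic equivalents.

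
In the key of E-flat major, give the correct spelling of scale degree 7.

D

Degree 7 takes the letter 6 steps above E, which is D.
In major, degree 7 sits 11 semitones above the tonic. Eb + 11 semitones is pitch class 2, spelled on D as D.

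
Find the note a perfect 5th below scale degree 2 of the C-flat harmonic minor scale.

Scale degree 2 of Cb harmonic minor is Db.
A perfect fifth (7 semitones) below Db lands on the letter G, giving Gb.

Gb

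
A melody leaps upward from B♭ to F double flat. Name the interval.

doubly diminished fifth

Counting letters B–C–D–E–F gives a fifth.
Bb→Fbb = 5 semitones, 2 narrower than the perfect fifth (7), so doubly diminished.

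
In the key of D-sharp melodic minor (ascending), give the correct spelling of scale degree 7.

The D# melodic minor (ascending) scale runs D# E# F# G# A# B# C##.
Degree 7 is C##.

C##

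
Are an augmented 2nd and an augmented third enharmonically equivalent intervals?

An augmented second spans 3 semitones; an augmented third spans 5.
The spans differ, so they are not enharmonic equivalents.

No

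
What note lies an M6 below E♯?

E down a major sixth is G, so the target letter is G.
From E#, a major sixth is 9 semitones down: G#.

G#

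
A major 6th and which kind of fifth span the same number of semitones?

doubly augmented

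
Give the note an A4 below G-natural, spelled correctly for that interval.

Db

G down a perfect fourth is D, so the target letter is D.
From G, an augmented fourth is 6 semitones down: Db.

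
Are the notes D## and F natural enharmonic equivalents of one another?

No

D## is pitch class 4; F is pitch class 5.
The pitch classes differ (4 vs. 5), so they are not enharmonic equivalents.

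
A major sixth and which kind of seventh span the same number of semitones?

diminished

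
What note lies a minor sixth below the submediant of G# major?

The submediant of G# major is E#.
A minor sixth (8 semitones) below E# lands on the letter G, giving G##.

G##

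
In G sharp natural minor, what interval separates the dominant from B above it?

minor sixth

The dominant of G# natural minor is D#.
D# up to B: letters D→B make it a sixth; 8 semitones makes it minor.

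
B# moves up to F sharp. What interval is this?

diminished fifth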